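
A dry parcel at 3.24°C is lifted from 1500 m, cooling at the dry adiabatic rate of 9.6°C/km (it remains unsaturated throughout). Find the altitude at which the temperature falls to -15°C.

Height above start = (3.24 − (-15)) / 9.6 = 1.9 km
Altitude = 1500 m + 1900 m = 3400 m

3400 m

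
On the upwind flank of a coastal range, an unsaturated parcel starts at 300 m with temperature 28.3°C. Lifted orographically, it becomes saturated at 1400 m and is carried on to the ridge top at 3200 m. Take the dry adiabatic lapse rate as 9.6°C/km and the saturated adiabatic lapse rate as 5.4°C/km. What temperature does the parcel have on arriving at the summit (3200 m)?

Dry to 1400 m: -9.6 × 1.1 km = -10.56°C, so T = 17.74°C.
Saturated to 3200 m: -5.4 × 1.8 km = -9.72°C, so T = 8.02°C.

8.02°C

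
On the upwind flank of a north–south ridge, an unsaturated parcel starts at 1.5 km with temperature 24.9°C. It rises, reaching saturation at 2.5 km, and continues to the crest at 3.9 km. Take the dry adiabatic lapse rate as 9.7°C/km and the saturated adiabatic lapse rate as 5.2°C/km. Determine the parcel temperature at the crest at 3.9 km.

7.92°C

From 1500 m to 2500 m (dry): cools by 9.7 × 1 = 9.7°C, giving 15.2°C.
From 2500 m to 3900 m (saturated): cools by 5.2 × 1.4 = 7.28°C, giving 7.92°C.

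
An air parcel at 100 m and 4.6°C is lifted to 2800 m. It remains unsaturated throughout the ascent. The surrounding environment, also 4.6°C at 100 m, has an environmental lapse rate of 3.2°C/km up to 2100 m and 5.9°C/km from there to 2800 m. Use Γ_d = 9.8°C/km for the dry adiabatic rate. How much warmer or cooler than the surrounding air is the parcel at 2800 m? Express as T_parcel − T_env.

Parcel:
  From 100 m to 2800 m (dry): cools by 9.8 × 2.7 = 26.46°C, giving -21.86°C.
Environment:
  From 100 m to 2100 m (environment, lower layer): cools by 3.2 × 2 = 6.4°C, giving -1.8°C.
  From 2100 m to 2800 m (environment, upper layer): cools by 5.9 × 0.7 = 4.13°C, giving -5.93°C.
T_parcel − T_env = -21.86 − (-5.93) = -15.93°C

-15.93°C (parcel cooler than environment)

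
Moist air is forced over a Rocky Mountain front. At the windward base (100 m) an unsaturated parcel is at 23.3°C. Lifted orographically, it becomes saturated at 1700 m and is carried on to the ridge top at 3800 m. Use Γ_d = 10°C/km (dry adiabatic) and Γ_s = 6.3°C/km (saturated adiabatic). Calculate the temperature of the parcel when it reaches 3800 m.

100 → 1700 m (dry, 10°C/km): ΔT = -10 × 1.6 = -16°C → T = 7.3°C
1700 → 3800 m (saturated, 6.3°C/km): ΔT = -6.3 × 2.1 = -13.23°C → T = -5.93°C

-5.93°C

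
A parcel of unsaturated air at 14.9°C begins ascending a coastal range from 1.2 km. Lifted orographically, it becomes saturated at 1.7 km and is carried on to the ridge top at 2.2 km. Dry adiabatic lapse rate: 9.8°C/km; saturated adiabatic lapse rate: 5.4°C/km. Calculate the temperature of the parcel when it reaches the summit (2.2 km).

1200–1700 m, dry: Δz = 0.5 km ⇒ ΔT = -4.9°C; T = 10°C
1700–2200 m, saturated: Δz = 0.5 km ⇒ ΔT = -2.7°C; T = 7.3°C

7.3°C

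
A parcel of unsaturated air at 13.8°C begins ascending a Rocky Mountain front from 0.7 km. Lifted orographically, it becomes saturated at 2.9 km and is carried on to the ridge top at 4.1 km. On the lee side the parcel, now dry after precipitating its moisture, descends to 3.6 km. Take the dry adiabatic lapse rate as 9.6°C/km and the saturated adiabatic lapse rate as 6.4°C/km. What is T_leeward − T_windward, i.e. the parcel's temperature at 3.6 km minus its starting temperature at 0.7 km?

-24°C

700–2900 m, dry: Δz = 2.2 km ⇒ ΔT = -21.12°C; T = -7.32°C
2900–4100 m, saturated: Δz = 1.2 km ⇒ ΔT = -7.68°C; T = -15°C
4100–3600 m, dry descent: Δz = 0.5 km ⇒ ΔT = +4.8°C; T = -10.2°C
Net change vs windward start: -10.2 − 13.8 = -24°C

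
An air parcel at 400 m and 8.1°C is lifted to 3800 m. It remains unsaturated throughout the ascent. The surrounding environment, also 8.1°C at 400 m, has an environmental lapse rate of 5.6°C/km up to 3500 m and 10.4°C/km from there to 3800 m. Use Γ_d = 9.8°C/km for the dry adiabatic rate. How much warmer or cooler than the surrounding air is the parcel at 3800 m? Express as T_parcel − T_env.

Parcel:
  400–3800 m, dry: Δz = 3.4 km ⇒ ΔT = -33.32°C; T = -25.22°C
Environment:
  400–3500 m, environment, lower layer: Δz = 3.1 km ⇒ ΔT = -17.36°C; T = -9.26°C
  3500–3800 m, environment, upper layer: Δz = 0.3 km ⇒ ΔT = -3.12°C; T = -12.38°C
T_parcel − T_env = -25.22 − (-12.38) = -12.84°C

-12.84°C (parcel cooler than environment)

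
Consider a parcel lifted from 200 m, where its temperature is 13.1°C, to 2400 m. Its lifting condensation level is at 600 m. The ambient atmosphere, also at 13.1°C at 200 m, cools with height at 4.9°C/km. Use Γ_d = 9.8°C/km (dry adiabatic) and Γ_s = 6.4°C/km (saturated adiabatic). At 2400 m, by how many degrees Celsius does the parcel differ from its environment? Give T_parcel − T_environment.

Parcel:
  200–600 m, dry: Δz = 0.4 km ⇒ ΔT = -3.92°C; T = 9.18°C
  600–2400 m, saturated: Δz = 1.8 km ⇒ ΔT = -11.52°C; T = -2.34°C
Environment:
  200–2400 m, environment: Δz = 2.2 km ⇒ ΔT = -10.78°C; T = 2.32°C
T_parcel − T_env = -2.34 − 2.32 = -4.66°C

-4.66°C (parcel cooler than environment)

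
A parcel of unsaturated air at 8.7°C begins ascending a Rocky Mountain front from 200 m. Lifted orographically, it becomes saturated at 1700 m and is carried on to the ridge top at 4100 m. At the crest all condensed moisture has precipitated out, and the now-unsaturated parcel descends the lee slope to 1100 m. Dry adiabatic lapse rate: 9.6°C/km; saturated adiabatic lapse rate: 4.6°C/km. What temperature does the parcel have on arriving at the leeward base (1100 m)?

12.06°C

200–1700 m, dry: Δz = 1.5 km ⇒ ΔT = -14.4°C; T = -5.7°C
1700–4100 m, saturated: Δz = 2.4 km ⇒ ΔT = -11.04°C; T = -16.74°C
4100–1100 m, dry descent: Δz = 3 km ⇒ ΔT = +28.8°C; T = 12.06°C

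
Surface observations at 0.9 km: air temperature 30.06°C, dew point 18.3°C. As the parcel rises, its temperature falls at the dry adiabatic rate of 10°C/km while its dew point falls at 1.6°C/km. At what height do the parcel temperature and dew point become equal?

2.3 km

T and T_d converge at 10 − 1.6 = 8.4°C per km
Height above start = (30.06 − 18.3) / 8.4 = 1.4 km
LCL altitude = 900 m + 1400 m = 2300 m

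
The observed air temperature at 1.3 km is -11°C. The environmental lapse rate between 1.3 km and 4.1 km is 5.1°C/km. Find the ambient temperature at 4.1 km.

-25.28°C

Environmental to 4100 m: -5.1 × 2.8 km = -14.28°C, so T = -25.28°C.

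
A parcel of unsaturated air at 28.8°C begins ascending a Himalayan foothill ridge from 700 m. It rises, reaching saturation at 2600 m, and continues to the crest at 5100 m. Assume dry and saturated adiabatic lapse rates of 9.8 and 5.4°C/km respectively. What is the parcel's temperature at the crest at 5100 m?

Dry to 2600 m: -9.8 × 1.9 km = -18.62°C, so T = 10.18°C.
Saturated to 5100 m: -5.4 × 2.5 km = -13.5°C, so T = -3.32°C.

-3.32°C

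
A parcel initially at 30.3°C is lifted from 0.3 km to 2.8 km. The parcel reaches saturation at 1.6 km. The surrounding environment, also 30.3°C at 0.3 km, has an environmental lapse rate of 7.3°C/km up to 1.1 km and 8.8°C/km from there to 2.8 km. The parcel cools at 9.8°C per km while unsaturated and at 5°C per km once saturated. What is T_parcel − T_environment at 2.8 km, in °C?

+2.06°C (parcel warmer than environment)

Parcel:
  Dry to 1600 m: -9.8 × 1.3 km = -12.74°C, so T = 17.56°C.
  Saturated to 2800 m: -5 × 1.2 km = -6°C, so T = 11.56°C.
Environment:
  Environment, lower layer to 1100 m: -7.3 × 0.8 km = -5.84°C, so T = 24.46°C.
  Environment, upper layer to 2800 m: -8.8 × 1.7 km = -14.96°C, so T = 9.5°C.
T_parcel − T_env = 11.56 − 9.5 = +2.06°C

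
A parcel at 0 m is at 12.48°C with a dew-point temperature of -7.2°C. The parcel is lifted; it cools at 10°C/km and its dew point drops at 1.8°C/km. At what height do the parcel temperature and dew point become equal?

2400 m

T and T_d converge at 10 − 1.8 = 8.2°C per km
Height above start = (12.48 − (-7.2)) / 8.2 = 2.4 km
LCL altitude = 0 m + 2400 m = 2400 m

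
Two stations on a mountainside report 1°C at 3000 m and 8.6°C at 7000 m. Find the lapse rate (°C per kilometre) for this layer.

Γ = −ΔT/Δz = (1 − 8.6) / (7000 − 3000) m
  = -7.6°C / 4 km = -1.9°C/km

-1.9°C/km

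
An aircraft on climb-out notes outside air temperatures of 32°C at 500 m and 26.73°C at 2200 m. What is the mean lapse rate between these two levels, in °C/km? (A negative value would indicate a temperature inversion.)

3.1°C/km

Γ = −ΔT/Δz = (32 − 26.73) / (2200 − 500) m
  = 5.27°C / 1.7 km = 3.1°C/km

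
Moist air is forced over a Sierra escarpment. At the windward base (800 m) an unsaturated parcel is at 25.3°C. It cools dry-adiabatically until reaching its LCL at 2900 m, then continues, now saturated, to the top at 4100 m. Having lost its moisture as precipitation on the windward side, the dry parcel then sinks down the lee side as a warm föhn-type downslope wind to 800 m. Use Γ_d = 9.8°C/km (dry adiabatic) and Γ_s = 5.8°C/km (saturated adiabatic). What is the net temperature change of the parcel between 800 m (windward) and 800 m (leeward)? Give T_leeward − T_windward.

+4.8°C

800 → 2900 m (dry, 9.8°C/km): ΔT = -9.8 × 2.1 = -20.58°C → T = 4.72°C
2900 → 4100 m (saturated, 5.8°C/km): ΔT = -5.8 × 1.2 = -6.96°C → T = -2.24°C
4100 → 800 m (dry descent, 9.8°C/km): ΔT = +9.8 × 3.3 = +32.34°C → T = 30.1°C
Net change vs windward start: 30.1 − 25.3 = +4.8°C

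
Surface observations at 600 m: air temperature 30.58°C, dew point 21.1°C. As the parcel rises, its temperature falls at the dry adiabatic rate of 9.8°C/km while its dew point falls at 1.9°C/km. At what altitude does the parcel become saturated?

1800 m

T and T_d converge at 9.8 − 1.9 = 7.9°C per km
Height above start = (30.58 − 21.1) / 7.9 = 1.2 km
LCL altitude = 600 m + 1200 m = 1800 m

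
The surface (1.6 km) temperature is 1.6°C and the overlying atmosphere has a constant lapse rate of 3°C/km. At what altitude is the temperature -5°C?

3.8 km

Height above start = (1.6 − (-5)) / 3 = 2.2 km
Altitude = 1600 m + 2200 m = 3800 m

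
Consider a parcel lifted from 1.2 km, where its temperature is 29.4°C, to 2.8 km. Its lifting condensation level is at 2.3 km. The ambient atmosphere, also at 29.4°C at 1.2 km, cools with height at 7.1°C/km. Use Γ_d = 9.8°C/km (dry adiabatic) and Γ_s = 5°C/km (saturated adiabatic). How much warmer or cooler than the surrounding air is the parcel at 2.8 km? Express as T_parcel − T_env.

Parcel:
  Dry to 2300 m: -9.8 × 1.1 km = -10.78°C, so T = 18.62°C.
  Saturated to 2800 m: -5 × 0.5 km = -2.5°C, so T = 16.12°C.
Environment:
  Environment to 2800 m: -7.1 × 1.6 km = -11.36°C, so T = 18.04°C.
T_parcel − T_env = 16.12 − 18.04 = -1.92°C

-1.92°C (parcel cooler than environment)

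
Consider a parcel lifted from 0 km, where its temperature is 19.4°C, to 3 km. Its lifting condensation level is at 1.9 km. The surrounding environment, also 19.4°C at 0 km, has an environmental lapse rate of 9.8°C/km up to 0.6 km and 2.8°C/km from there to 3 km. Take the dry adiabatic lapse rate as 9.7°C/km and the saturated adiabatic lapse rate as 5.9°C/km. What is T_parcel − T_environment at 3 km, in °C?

-12.32°C (parcel cooler than environment)

Parcel:
  0 → 1900 m (dry, 9.7°C/km): ΔT = -9.7 × 1.9 = -18.43°C → T = 0.97°C
  1900 → 3000 m (saturated, 5.9°C/km): ΔT = -5.9 × 1.1 = -6.49°C → T = -5.52°C
Environment:
  0 → 600 m (environment, lower layer, 9.8°C/km): ΔT = -9.8 × 0.6 = -5.88°C → T = 13.52°C
  600 → 3000 m (environment, upper layer, 2.8°C/km): ΔT = -2.8 × 2.4 = -6.72°C → T = 6.8°C
T_parcel − T_env = -5.52 − 6.8 = -12.32°C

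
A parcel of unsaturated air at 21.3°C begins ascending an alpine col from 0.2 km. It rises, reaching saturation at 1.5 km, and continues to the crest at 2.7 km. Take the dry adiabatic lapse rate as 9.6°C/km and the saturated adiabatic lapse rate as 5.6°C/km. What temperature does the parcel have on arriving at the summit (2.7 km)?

Dry to 1500 m: -9.6 × 1.3 km = -12.48°C, so T = 8.82°C.
Saturated to 2700 m: -5.6 × 1.2 km = -6.72°C, so T = 2.1°C.

2.1°C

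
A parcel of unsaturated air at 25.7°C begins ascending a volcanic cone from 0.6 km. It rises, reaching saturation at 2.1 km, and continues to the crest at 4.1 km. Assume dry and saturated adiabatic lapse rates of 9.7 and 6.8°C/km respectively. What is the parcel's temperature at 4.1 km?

600 → 2100 m (dry, 9.7°C/km): ΔT = -9.7 × 1.5 = -14.55°C → T = 11.15°C
2100 → 4100 m (saturated, 6.8°C/km): ΔT = -6.8 × 2 = -13.6°C → T = -2.45°C

-2.45°C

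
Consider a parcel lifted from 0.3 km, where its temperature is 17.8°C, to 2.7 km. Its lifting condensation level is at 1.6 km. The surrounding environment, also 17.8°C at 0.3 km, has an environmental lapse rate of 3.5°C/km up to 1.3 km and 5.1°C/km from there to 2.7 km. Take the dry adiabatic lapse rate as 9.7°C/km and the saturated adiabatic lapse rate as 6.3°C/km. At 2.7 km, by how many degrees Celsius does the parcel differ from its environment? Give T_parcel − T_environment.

-8.9°C (parcel cooler than environment)

Parcel:
  From 300 m to 1600 m (dry): cools by 9.7 × 1.3 = 12.61°C, giving 5.19°C.
  From 1600 m to 2700 m (saturated): cools by 6.3 × 1.1 = 6.93°C, giving -1.74°C.
Environment:
  From 300 m to 1300 m (environment, lower layer): cools by 3.5 × 1 = 3.5°C, giving 14.3°C.
  From 1300 m to 2700 m (environment, upper layer): cools by 5.1 × 1.4 = 7.14°C, giving 7.16°C.
T_parcel − T_env = -1.74 − 7.16 = -8.9°C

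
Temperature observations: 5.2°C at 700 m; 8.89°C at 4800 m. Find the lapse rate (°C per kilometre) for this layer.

-0.9°C/km

Γ = −ΔT/Δz = (5.2 − 8.89) / (4800 − 700) m
  = -3.69°C / 4.1 km = -0.9°C/km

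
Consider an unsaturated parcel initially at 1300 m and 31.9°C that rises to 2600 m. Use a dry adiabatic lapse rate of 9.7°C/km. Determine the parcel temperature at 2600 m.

19.29°C

1300 → 2600 m (dry adiabatic, 9.7°C/km): ΔT = -9.7 × 1.3 = -12.61°C → T = 19.29°C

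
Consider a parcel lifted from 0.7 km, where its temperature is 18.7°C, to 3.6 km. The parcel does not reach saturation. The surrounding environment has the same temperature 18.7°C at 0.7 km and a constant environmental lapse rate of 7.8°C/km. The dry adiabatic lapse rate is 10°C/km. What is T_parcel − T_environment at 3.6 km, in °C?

-6.38°C (parcel cooler than environment)

Parcel:
  700–3600 m, dry: Δz = 2.9 km ⇒ ΔT = -29°C; T = -10.3°C
Environment:
  700–3600 m, environment: Δz = 2.9 km ⇒ ΔT = -22.62°C; T = -3.92°C
T_parcel − T_env = -10.3 − (-3.92) = -6.38°C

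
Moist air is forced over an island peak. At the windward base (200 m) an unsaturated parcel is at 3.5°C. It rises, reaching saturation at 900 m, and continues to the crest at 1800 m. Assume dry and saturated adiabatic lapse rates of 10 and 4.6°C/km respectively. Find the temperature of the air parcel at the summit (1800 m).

-7.64°C

Dry to 900 m: -10 × 0.7 km = -7°C, so T = -3.5°C.
Saturated to 1800 m: -4.6 × 0.9 km = -4.14°C, so T = -7.64°C.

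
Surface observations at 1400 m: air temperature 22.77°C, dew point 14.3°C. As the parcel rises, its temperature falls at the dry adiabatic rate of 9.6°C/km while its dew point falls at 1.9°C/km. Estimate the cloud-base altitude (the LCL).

T and T_d converge at 9.6 − 1.9 = 7.7°C per km
Height above start = (22.77 − 14.3) / 7.7 = 1.1 km
LCL altitude = 1400 m + 1100 m = 2500 m

2500 m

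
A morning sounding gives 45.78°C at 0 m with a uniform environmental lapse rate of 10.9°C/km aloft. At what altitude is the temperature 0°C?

4200 m

Height above start = (45.78 − 0) / 10.9 = 4.2 km
Altitude = 0 m + 4200 m = 4200 m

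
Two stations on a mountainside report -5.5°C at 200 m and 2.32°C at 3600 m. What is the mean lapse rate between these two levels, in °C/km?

-2.3°C/km

Γ = −ΔT/Δz = (-5.5 − 2.32) / (3600 − 200) m
  = -7.82°C / 3.4 km = -2.3°C/km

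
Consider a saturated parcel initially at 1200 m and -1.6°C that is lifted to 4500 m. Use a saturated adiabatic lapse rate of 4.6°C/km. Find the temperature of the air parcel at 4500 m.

-16.78°C

Saturated adiabatic to 4500 m: -4.6 × 3.3 km = -15.18°C, so T = -16.78°C.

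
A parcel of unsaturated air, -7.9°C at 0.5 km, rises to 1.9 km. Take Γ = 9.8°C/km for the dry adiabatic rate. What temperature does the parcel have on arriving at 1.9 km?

500 → 1900 m (dry adiabatic, 9.8°C/km): ΔT = -9.8 × 1.4 = -13.72°C → T = -21.62°C

-21.62°C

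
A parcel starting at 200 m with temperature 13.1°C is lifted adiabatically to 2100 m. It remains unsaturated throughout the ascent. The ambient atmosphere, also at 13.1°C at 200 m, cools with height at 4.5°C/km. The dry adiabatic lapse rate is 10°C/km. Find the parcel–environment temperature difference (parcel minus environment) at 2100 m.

Parcel:
  Dry to 2100 m: -10 × 1.9 km = -19°C, so T = -5.9°C.
Environment:
  Environment to 2100 m: -4.5 × 1.9 km = -8.55°C, so T = 4.55°C.
T_parcel − T_env = -5.9 − 4.55 = -10.45°C

-10.45°C (parcel cooler than environment)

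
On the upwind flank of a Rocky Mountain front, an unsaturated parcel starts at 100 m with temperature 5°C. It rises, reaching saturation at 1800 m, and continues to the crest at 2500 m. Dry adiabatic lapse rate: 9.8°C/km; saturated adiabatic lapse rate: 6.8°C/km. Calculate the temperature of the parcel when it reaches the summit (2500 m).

-16.42°C

From 100 m to 1800 m (dry): cools by 9.8 × 1.7 = 16.66°C, giving -11.66°C.
From 1800 m to 2500 m (saturated): cools by 6.8 × 0.7 = 4.76°C, giving -16.42°C.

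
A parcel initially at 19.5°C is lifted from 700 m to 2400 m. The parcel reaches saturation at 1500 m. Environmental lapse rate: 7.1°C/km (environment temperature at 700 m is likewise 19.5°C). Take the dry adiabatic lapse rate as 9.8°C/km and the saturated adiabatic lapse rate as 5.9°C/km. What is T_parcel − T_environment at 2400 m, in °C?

Parcel:
  From 700 m to 1500 m (dry): cools by 9.8 × 0.8 = 7.84°C, giving 11.66°C.
  From 1500 m to 2400 m (saturated): cools by 5.9 × 0.9 = 5.31°C, giving 6.35°C.
Environment:
  From 700 m to 2400 m (environment): cools by 7.1 × 1.7 = 12.07°C, giving 7.43°C.
T_parcel − T_env = 6.35 − 7.43 = -1.08°C

-1.08°C (parcel cooler than environment)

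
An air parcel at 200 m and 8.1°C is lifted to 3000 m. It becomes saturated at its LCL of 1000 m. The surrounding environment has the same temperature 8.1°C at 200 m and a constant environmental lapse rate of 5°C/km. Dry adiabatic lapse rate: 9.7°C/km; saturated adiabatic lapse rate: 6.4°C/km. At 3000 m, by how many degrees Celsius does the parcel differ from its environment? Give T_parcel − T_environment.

-6.56°C (parcel cooler than environment)

Parcel:
  Dry to 1000 m: -9.7 × 0.8 km = -7.76°C, so T = 0.34°C.
  Saturated to 3000 m: -6.4 × 2 km = -12.8°C, so T = -12.46°C.
Environment:
  Environment to 3000 m: -5 × 2.8 km = -14°C, so T = -5.9°C.
T_parcel − T_env = -12.46 − (-5.9) = -6.56°C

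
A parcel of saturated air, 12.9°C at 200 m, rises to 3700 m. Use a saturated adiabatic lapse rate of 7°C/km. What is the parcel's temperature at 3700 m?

-11.6°C

Saturated adiabatic to 3700 m: -7 × 3.5 km = -24.5°C, so T = -11.6°C.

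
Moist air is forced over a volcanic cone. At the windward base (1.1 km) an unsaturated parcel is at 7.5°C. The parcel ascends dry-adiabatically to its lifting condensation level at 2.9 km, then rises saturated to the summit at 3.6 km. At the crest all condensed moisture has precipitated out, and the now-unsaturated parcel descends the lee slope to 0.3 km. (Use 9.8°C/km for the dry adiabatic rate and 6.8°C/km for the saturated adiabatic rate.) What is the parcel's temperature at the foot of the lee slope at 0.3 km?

1100–2900 m, dry: Δz = 1.8 km ⇒ ΔT = -17.64°C; T = -10.14°C
2900–3600 m, saturated: Δz = 0.7 km ⇒ ΔT = -4.76°C; T = -14.9°C
3600–300 m, dry descent: Δz = 3.3 km ⇒ ΔT = +32.34°C; T = 17.44°C

17.44°C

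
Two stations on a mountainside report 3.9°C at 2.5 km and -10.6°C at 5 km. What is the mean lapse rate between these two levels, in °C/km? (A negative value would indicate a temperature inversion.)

Γ = −ΔT/Δz = (3.9 − (-10.6)) / (5000 − 2500) m
  = 14.5°C / 2.5 km = 5.8°C/km

5.8°C/km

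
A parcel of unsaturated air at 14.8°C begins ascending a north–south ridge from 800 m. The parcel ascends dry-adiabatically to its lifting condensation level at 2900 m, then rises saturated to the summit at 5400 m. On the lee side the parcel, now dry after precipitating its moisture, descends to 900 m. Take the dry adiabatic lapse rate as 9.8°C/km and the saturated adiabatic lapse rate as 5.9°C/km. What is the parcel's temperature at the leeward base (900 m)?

800–2900 m, dry: Δz = 2.1 km ⇒ ΔT = -20.58°C; T = -5.78°C
2900–5400 m, saturated: Δz = 2.5 km ⇒ ΔT = -14.75°C; T = -20.53°C
5400–900 m, dry descent: Δz = 4.5 km ⇒ ΔT = +44.1°C; T = 23.57°C

23.57°C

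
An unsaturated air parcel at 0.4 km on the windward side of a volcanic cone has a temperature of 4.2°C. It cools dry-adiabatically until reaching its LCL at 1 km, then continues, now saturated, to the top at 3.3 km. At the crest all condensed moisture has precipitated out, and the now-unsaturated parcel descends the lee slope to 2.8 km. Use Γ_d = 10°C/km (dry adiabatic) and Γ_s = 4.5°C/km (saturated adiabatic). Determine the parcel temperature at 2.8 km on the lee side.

Dry to 1000 m: -10 × 0.6 km = -6°C, so T = -1.8°C.
Saturated to 3300 m: -4.5 × 2.3 km = -10.35°C, so T = -12.15°C.
Dry descent to 2800 m: +10 × 0.5 km = +5°C, so T = -7.15°C.

-7.15°C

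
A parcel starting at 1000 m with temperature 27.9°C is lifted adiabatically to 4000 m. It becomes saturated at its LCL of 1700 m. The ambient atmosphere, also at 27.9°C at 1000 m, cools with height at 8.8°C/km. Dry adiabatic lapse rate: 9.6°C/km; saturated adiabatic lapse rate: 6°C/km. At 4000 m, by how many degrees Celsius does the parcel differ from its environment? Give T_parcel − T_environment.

+5.88°C (parcel warmer than environment)

Parcel:
  1000 → 1700 m (dry, 9.6°C/km): ΔT = -9.6 × 0.7 = -6.72°C → T = 21.18°C
  1700 → 4000 m (saturated, 6°C/km): ΔT = -6 × 2.3 = -13.8°C → T = 7.38°C
Environment:
  1000 → 4000 m (environment, 8.8°C/km): ΔT = -8.8 × 3 = -26.4°C → T = 1.5°C
T_parcel − T_env = 7.38 − 1.5 = +5.88°C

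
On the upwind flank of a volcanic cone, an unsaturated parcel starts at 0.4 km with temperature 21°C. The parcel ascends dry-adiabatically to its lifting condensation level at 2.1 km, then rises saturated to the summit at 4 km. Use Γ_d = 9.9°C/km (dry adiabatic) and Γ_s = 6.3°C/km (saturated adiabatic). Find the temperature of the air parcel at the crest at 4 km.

From 400 m to 2100 m (dry): cools by 9.9 × 1.7 = 16.83°C, giving 4.17°C.
From 2100 m to 4000 m (saturated): cools by 6.3 × 1.9 = 11.97°C, giving -7.8°C.

-7.8°C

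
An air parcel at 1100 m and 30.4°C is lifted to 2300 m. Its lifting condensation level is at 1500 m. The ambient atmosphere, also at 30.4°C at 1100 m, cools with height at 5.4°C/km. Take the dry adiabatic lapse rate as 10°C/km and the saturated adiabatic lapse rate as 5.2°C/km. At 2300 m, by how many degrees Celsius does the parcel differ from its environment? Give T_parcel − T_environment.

-1.68°C (parcel cooler than environment)

Parcel:
  1100–1500 m, dry: Δz = 0.4 km ⇒ ΔT = -4°C; T = 26.4°C
  1500–2300 m, saturated: Δz = 0.8 km ⇒ ΔT = -4.16°C; T = 22.24°C
Environment:
  1100–2300 m, environment: Δz = 1.2 km ⇒ ΔT = -6.48°C; T = 23.92°C
T_parcel − T_env = 22.24 − 23.92 = -1.68°C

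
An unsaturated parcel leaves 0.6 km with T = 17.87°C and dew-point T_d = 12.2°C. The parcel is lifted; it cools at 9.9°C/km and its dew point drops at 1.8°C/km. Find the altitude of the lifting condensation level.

T and T_d converge at 9.9 − 1.8 = 8.1°C per km
Height above start = (17.87 − 12.2) / 8.1 = 0.7 km
LCL altitude = 600 m + 700 m = 1300 m

1.3 km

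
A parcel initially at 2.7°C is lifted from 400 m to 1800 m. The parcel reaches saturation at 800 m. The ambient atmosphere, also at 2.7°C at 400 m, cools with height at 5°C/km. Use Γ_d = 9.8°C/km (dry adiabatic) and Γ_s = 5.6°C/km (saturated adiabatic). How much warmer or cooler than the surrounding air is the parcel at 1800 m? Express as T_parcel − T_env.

-2.52°C (parcel cooler than environment)

Parcel:
  400–800 m, dry: Δz = 0.4 km ⇒ ΔT = -3.92°C; T = -1.22°C
  800–1800 m, saturated: Δz = 1 km ⇒ ΔT = -5.6°C; T = -6.82°C
Environment:
  400–1800 m, environment: Δz = 1.4 km ⇒ ΔT = -7°C; T = -4.3°C
T_parcel − T_env = -6.82 − (-4.3) = -2.52°C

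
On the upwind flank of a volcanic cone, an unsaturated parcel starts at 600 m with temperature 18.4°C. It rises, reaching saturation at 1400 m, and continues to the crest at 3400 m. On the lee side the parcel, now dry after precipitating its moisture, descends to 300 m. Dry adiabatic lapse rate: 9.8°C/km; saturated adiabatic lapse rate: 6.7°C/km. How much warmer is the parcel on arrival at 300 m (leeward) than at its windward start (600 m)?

From 600 m to 1400 m (dry): cools by 9.8 × 0.8 = 7.84°C, giving 10.56°C.
From 1400 m to 3400 m (saturated): cools by 6.7 × 2 = 13.4°C, giving -2.84°C.
From 3400 m to 300 m (dry descent): warms by 9.8 × 3.1 = 30.38°C, giving 27.54°C.
Net change vs windward start: 27.54 − 18.4 = +9.14°C

+9.14°C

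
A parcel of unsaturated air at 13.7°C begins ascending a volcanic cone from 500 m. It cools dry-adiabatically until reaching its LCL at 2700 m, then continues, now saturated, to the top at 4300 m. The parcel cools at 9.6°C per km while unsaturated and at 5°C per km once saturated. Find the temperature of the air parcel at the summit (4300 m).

From 500 m to 2700 m (dry): cools by 9.6 × 2.2 = 21.12°C, giving -7.42°C.
From 2700 m to 4300 m (saturated): cools by 5 × 1.6 = 8°C, giving -15.42°C.

-15.42°C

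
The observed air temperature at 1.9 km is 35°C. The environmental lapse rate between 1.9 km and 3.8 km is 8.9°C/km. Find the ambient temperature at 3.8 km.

18.09°C

From 1900 m to 3800 m (environmental): cools by 8.9 × 1.9 = 16.91°C, giving 18.09°C.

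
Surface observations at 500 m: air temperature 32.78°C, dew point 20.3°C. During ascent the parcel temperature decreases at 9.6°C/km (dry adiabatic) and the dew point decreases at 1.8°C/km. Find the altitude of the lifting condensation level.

T and T_d converge at 9.6 − 1.8 = 7.8°C per km
Height above start = (32.78 − 20.3) / 7.8 = 1.6 km
LCL altitude = 500 m + 1600 m = 2100 m

2100 m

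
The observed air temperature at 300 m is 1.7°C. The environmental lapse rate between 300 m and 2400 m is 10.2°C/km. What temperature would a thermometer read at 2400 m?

Environmental to 2400 m: -10.2 × 2.1 km = -21.42°C, so T = -19.72°C.

-19.72°C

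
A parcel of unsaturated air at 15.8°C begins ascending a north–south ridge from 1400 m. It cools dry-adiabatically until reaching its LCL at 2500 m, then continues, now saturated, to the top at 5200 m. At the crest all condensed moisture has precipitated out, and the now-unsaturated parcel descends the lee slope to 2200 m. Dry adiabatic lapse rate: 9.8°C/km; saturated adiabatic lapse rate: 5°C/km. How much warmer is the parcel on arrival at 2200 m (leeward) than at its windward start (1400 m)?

+5.12°C

From 1400 m to 2500 m (dry): cools by 9.8 × 1.1 = 10.78°C, giving 5.02°C.
From 2500 m to 5200 m (saturated): cools by 5 × 2.7 = 13.5°C, giving -8.48°C.
From 5200 m to 2200 m (dry descent): warms by 9.8 × 3 = 29.4°C, giving 20.92°C.
Net change vs windward start: 20.92 − 15.8 = +5.12°C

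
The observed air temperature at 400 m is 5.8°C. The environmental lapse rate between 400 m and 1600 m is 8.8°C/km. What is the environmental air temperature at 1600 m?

-4.76°C

From 400 m to 1600 m (environmental): cools by 8.8 × 1.2 = 10.56°C, giving -4.76°C.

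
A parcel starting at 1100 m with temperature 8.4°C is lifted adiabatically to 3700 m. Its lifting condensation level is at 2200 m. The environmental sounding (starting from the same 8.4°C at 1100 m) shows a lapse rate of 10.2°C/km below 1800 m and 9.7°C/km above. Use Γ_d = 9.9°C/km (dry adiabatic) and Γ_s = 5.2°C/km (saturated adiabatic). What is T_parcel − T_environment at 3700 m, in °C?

+6.88°C (parcel warmer than environment)

Parcel:
  From 1100 m to 2200 m (dry): cools by 9.9 × 1.1 = 10.89°C, giving -2.49°C.
  From 2200 m to 3700 m (saturated): cools by 5.2 × 1.5 = 7.8°C, giving -10.29°C.
Environment:
  From 1100 m to 1800 m (environment, lower layer): cools by 10.2 × 0.7 = 7.14°C, giving 1.26°C.
  From 1800 m to 3700 m (environment, upper layer): cools by 9.7 × 1.9 = 18.43°C, giving -17.17°C.
T_parcel − T_env = -10.29 − (-17.17) = +6.88°C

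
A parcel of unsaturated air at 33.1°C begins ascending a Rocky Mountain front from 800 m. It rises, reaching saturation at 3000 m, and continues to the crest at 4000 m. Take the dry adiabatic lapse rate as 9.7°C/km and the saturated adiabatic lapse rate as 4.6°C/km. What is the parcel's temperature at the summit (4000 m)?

7.16°C

800–3000 m, dry: Δz = 2.2 km ⇒ ΔT = -21.34°C; T = 11.76°C
3000–4000 m, saturated: Δz = 1 km ⇒ ΔT = -4.6°C; T = 7.16°C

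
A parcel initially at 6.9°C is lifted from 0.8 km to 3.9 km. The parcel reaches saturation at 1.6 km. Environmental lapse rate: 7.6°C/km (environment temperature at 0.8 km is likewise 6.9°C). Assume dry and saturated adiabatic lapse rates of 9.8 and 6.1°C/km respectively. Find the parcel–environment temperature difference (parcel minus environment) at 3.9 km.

+1.69°C (parcel warmer than environment)

Parcel:
  800–1600 m, dry: Δz = 0.8 km ⇒ ΔT = -7.84°C; T = -0.94°C
  1600–3900 m, saturated: Δz = 2.3 km ⇒ ΔT = -14.03°C; T = -14.97°C
Environment:
  800–3900 m, environment: Δz = 3.1 km ⇒ ΔT = -23.56°C; T = -16.66°C
T_parcel − T_env = -14.97 − (-16.66) = +1.69°C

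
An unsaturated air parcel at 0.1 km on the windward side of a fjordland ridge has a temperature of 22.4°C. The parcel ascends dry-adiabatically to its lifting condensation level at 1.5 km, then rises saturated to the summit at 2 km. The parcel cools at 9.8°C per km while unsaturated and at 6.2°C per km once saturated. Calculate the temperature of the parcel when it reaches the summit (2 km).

5.58°C

100 → 1500 m (dry, 9.8°C/km): ΔT = -9.8 × 1.4 = -13.72°C → T = 8.68°C
1500 → 2000 m (saturated, 6.2°C/km): ΔT = -6.2 × 0.5 = -3.1°C → T = 5.58°C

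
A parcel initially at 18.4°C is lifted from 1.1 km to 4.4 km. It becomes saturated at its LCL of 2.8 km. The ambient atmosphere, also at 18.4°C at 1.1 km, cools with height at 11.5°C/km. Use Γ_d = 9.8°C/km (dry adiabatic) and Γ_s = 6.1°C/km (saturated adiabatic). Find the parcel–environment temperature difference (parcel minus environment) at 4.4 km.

+11.53°C (parcel warmer than environment)

Parcel:
  1100–2800 m, dry: Δz = 1.7 km ⇒ ΔT = -16.66°C; T = 1.74°C
  2800–4400 m, saturated: Δz = 1.6 km ⇒ ΔT = -9.76°C; T = -8.02°C
Environment:
  1100–4400 m, environment: Δz = 3.3 km ⇒ ΔT = -37.95°C; T = -19.55°C
T_parcel − T_env = -8.02 − (-19.55) = +11.53°C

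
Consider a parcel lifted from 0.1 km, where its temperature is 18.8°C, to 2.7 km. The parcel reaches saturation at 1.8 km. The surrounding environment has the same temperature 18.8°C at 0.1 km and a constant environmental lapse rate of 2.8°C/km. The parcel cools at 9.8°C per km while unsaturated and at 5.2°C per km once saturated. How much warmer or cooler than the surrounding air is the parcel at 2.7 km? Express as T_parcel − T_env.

-14.06°C (parcel cooler than environment)

Parcel:
  From 100 m to 1800 m (dry): cools by 9.8 × 1.7 = 16.66°C, giving 2.14°C.
  From 1800 m to 2700 m (saturated): cools by 5.2 × 0.9 = 4.68°C, giving -2.54°C.
Environment:
  From 100 m to 2700 m (environment): cools by 2.8 × 2.6 = 7.28°C, giving 11.52°C.
T_parcel − T_env = -2.54 − 11.52 = -14.06°C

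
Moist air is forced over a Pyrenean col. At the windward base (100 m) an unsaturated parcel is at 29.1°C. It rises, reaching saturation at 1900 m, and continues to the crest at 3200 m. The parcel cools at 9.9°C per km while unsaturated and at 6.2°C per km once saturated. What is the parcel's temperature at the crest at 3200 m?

100 → 1900 m (dry, 9.9°C/km): ΔT = -9.9 × 1.8 = -17.82°C → T = 11.28°C
1900 → 3200 m (saturated, 6.2°C/km): ΔT = -6.2 × 1.3 = -8.06°C → T = 3.22°C

3.22°C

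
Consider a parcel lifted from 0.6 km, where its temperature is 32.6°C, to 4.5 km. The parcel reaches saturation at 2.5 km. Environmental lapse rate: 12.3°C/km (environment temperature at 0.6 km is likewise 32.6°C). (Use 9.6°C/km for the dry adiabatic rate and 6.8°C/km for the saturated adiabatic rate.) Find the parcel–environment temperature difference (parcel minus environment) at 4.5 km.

Parcel:
  From 600 m to 2500 m (dry): cools by 9.6 × 1.9 = 18.24°C, giving 14.36°C.
  From 2500 m to 4500 m (saturated): cools by 6.8 × 2 = 13.6°C, giving 0.76°C.
Environment:
  From 600 m to 4500 m (environment): cools by 12.3 × 3.9 = 47.97°C, giving -15.37°C.
T_parcel − T_env = 0.76 − (-15.37) = +16.13°C

+16.13°C (parcel warmer than environment)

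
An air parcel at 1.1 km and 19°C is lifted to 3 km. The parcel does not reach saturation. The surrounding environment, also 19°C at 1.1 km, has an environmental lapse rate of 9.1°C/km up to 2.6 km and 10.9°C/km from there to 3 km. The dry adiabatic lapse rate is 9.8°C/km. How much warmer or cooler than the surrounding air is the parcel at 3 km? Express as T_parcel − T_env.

Parcel:
  From 1100 m to 3000 m (dry): cools by 9.8 × 1.9 = 18.62°C, giving 0.38°C.
Environment:
  From 1100 m to 2600 m (environment, lower layer): cools by 9.1 × 1.5 = 13.65°C, giving 5.35°C.
  From 2600 m to 3000 m (environment, upper layer): cools by 10.9 × 0.4 = 4.36°C, giving 0.99°C.
T_parcel − T_env = 0.38 − 0.99 = -0.61°C

-0.61°C (parcel cooler than environment)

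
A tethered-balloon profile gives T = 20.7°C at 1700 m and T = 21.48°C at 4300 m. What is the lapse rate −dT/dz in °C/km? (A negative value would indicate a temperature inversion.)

Γ = −ΔT/Δz = (20.7 − 21.48) / (4300 − 1700) m
  = -0.78°C / 2.6 km = -0.3°C/km

-0.3°C/km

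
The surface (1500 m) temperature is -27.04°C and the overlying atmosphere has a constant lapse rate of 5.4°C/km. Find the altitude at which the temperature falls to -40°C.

Height above start = (-27.04 − (-40)) / 5.4 = 2.4 km
Altitude = 1500 m + 2400 m = 3900 m

3900 m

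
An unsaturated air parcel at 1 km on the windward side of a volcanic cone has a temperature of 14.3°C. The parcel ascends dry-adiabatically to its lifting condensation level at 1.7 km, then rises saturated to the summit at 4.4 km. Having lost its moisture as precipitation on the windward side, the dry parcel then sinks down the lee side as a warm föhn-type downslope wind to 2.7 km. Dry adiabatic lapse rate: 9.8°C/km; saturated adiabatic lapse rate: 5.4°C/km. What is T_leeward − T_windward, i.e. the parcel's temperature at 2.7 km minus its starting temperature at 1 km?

-4.78°C

Dry to 1700 m: -9.8 × 0.7 km = -6.86°C, so T = 7.44°C.
Saturated to 4400 m: -5.4 × 2.7 km = -14.58°C, so T = -7.14°C.
Dry descent to 2700 m: +9.8 × 1.7 km = +16.66°C, so T = 9.52°C.
Net change vs windward start: 9.52 − 14.3 = -4.78°C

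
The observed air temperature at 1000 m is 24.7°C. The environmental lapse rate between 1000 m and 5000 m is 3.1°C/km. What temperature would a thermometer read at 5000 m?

Environmental to 5000 m: -3.1 × 4 km = -12.4°C, so T = 12.3°C.

12.3°C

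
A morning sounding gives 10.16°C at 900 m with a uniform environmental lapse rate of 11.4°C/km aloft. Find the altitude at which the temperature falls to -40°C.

5300 m

Height above start = (10.16 − (-40)) / 11.4 = 4.4 km
Altitude = 900 m + 4400 m = 5300 m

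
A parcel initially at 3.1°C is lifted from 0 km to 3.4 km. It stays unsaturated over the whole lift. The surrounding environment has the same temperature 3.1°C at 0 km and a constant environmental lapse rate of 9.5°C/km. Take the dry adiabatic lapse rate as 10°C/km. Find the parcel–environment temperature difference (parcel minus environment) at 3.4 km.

Parcel:
  0–3400 m, dry: Δz = 3.4 km ⇒ ΔT = -34°C; T = -30.9°C
Environment:
  0–3400 m, environment: Δz = 3.4 km ⇒ ΔT = -32.3°C; T = -29.2°C
T_parcel − T_env = -30.9 − (-29.2) = -1.7°C

-1.7°C (parcel cooler than environment)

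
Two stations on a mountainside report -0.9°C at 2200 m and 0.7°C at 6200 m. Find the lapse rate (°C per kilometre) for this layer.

Γ = −ΔT/Δz = (-0.9 − 0.7) / (6200 − 2200) m
  = -1.6°C / 4 km = -0.4°C/km

-0.4°C/km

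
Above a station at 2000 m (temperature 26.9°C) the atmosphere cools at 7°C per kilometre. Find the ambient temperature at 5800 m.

Environmental to 5800 m: -7 × 3.8 km = -26.6°C, so T = 0.3°C.

0.3°C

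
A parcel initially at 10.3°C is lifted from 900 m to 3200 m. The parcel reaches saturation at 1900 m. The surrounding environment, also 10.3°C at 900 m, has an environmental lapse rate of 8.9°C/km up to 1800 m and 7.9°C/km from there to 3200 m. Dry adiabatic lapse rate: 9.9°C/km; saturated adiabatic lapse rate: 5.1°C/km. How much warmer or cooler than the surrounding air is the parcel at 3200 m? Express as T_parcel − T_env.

+2.54°C (parcel warmer than environment)

Parcel:
  From 900 m to 1900 m (dry): cools by 9.9 × 1 = 9.9°C, giving 0.4°C.
  From 1900 m to 3200 m (saturated): cools by 5.1 × 1.3 = 6.63°C, giving -6.23°C.
Environment:
  From 900 m to 1800 m (environment, lower layer): cools by 8.9 × 0.9 = 8.01°C, giving 2.29°C.
  From 1800 m to 3200 m (environment, upper layer): cools by 7.9 × 1.4 = 11.06°C, giving -8.77°C.
T_parcel − T_env = -6.23 − (-8.77) = +2.54°C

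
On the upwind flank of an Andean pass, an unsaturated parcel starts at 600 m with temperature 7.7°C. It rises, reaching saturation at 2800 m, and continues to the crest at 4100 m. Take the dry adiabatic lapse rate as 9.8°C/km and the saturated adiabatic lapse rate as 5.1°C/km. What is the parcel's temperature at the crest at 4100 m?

-20.49°C

From 600 m to 2800 m (dry): cools by 9.8 × 2.2 = 21.56°C, giving -13.86°C.
From 2800 m to 4100 m (saturated): cools by 5.1 × 1.3 = 6.63°C, giving -20.49°C.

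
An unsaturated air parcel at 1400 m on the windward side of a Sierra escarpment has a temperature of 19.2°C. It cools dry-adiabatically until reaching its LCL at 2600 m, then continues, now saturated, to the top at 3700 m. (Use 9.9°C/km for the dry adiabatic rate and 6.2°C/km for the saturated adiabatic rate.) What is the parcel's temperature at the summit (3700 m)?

0.5°C

From 1400 m to 2600 m (dry): cools by 9.9 × 1.2 = 11.88°C, giving 7.32°C.
From 2600 m to 3700 m (saturated): cools by 6.2 × 1.1 = 6.82°C, giving 0.5°C.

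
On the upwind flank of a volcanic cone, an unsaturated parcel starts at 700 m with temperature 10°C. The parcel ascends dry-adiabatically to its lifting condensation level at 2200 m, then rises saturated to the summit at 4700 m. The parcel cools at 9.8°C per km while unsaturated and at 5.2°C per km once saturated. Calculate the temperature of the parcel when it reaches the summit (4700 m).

-17.7°C

From 700 m to 2200 m (dry): cools by 9.8 × 1.5 = 14.7°C, giving -4.7°C.
From 2200 m to 4700 m (saturated): cools by 5.2 × 2.5 = 13°C, giving -17.7°C.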